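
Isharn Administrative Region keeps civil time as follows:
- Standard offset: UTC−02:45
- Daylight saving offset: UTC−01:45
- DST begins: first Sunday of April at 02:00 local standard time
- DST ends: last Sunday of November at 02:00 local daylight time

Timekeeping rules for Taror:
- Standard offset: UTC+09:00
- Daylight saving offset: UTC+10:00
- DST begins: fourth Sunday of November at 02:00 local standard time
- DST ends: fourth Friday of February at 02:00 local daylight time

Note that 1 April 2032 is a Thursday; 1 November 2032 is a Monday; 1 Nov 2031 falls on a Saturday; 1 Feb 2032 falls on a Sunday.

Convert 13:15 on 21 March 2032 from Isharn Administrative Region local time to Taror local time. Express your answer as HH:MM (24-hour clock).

01:00

1 April 2032 is a Thursday, so the first Sunday is April 4.
1 November 2032 is a Monday, so Sundays fall on 7, 14, 21, 28; the last is November 28.
21 March 2032 does not fall between 4 April and 28 November, so daylight saving is not in effect and Isharn Administrative Region is at UTC−02:45.
13:15 Isharn Administrative Region + 2h45m = 16:00 UTC.
1 November 2031 is a Saturday, so the first Sunday is November 2 and the fourth is November 23.
1 February 2032 is a Sunday, so the first Friday is February 6 and the fourth is February 27.
At the standard offset (UTC+09:00), 16:00 UTC + 9h = 01:00 Taror standard time (rolling into the next day, 22 March 2032).
The standard-time date in Taror, 22 March 2032, does not fall between 23 November 2031 and 27 February 2032, so daylight saving is not in effect and Taror is at UTC+09:00.
16:00 UTC + 9h = 01:00 Taror (rolling into the next day, 22 March 2032).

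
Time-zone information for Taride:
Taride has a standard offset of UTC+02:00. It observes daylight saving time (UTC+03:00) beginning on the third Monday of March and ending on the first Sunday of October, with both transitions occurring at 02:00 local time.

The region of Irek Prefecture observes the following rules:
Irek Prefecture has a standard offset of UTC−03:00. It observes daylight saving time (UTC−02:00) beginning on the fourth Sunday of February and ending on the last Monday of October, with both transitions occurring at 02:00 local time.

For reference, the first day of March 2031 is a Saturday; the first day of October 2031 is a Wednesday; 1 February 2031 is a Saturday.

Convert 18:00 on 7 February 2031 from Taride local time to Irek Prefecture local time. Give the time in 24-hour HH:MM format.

13:00

1 March 2031 is a Saturday, so the first Monday is March 3 and the third is March 17.
1 October 2031 is a Wednesday, so the first Sunday is October 5.
7 February 2031 is outside the daylight-saving period (17 March – 5 October), so Taride is on standard time, UTC+02:00.
18:00 Taride − 2h = 16:00 UTC.
1 February 2031 is a Saturday, so the first Sunday is February 2 and the fourth is February 23.
1 October 2031 is a Wednesday, so Mondays fall on 6, 13, 20, 27; the last is October 27.
At the standard offset (UTC−03:00), 16:00 UTC − 3h = 13:00 Irek Prefecture standard time.
Daylight saving runs 23 February – 27 October; the standard-time date in Irek Prefecture, 7 February 2031, is outside that window, so Irek Prefecture is on standard time at UTC−03:00.
16:00 UTC − 3h = 13:00 Irek Prefecture.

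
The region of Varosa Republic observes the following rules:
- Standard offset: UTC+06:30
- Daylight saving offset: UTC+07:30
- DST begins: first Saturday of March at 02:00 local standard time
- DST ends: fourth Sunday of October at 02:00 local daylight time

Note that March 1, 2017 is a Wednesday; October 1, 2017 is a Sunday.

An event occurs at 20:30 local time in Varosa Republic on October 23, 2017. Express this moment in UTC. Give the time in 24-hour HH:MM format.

1 March 2017 is a Wednesday, so the first Saturday is March 4.
1 October 2017 is a Sunday, so the first Sunday is October 1 and the fourth is October 22.
October 23, 2017 is outside the daylight-saving period (4 March – 22 October), so Varosa Republic is on standard time, UTC+06:30.
20:30 local − 6h30m = 14:00 UTC.

14:00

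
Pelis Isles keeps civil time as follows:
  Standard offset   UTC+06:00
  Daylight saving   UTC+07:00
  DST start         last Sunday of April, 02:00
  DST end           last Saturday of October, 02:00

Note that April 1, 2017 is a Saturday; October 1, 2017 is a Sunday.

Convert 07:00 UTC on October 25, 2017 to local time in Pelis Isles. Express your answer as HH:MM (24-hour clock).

14:00

1 April 2017 is a Saturday, so Sundays fall on 2, 9, 16, 23, 30; the last is April 30.
1 October 2017 is a Sunday, so Saturdays fall on 7, 14, 21, 28; the last is October 28.
At the standard offset (UTC+06:00), 07:00 UTC + 6h = 13:00 Pelis Isles standard time.
The standard-time date in Pelis Isles, October 25, 2017, lies within the daylight-saving period (30 April – 28 October), so Pelis Isles is on daylight time, UTC+07:00.
07:00 UTC + 7h = 14:00 local.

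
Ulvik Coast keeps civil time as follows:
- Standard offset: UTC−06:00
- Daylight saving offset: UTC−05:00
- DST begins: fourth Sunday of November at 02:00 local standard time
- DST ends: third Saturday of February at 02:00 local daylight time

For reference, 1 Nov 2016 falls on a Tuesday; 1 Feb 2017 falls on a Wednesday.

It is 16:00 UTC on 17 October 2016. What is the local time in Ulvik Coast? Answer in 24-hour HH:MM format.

1 November 2016 is a Tuesday, so the first Sunday is November 6 and the fourth is November 27.
1 February 2017 is a Wednesday, so the first Saturday is February 4 and the third is February 18.
At the standard offset (UTC−06:00), 16:00 UTC − 6h = 10:00 Ulvik Coast standard time.
Daylight saving runs 27 November 2016 – 18 February 2017; the standard-time date in Ulvik Coast, 17 October 2016, is outside that window, so Ulvik Coast is on standard time at UTC−06:00.
16:00 UTC − 6h = 10:00 local.

10:00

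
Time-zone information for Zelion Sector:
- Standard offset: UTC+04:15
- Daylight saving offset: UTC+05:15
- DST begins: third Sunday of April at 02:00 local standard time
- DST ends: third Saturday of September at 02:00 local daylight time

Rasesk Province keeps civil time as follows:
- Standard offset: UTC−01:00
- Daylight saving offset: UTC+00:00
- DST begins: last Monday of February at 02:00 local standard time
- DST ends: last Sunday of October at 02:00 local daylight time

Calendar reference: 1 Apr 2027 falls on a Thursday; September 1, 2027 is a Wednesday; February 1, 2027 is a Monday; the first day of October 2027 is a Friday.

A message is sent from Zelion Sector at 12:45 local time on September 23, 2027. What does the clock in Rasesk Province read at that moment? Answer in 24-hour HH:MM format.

08:30

1 April 2027 is a Thursday, so the first Sunday is April 4 and the third is April 18.
1 September 2027 is a Wednesday, so the first Saturday is September 4 and the third is September 18.
Daylight saving runs 18 April – 18 September; September 23, 2027 is outside that window, so Zelion Sector is on standard time at UTC+04:15.
12:45 Zelion Sector − 4h15m = 08:30 UTC.
1 February 2027 is a Monday, so Mondays fall on 1, 8, 15, 22; the last is February 22.
1 October 2027 is a Friday, so Sundays fall on 3, 10, 17, 24, 31; the last is October 31.
At the standard offset (UTC−01:00), 08:30 UTC − 1h = 07:30 Rasesk Province standard time.
Daylight saving runs 22 February – 31 October; the standard-time date in Rasesk Province, September 23, 2027, is inside that window, so Rasesk Province is at UTC+00:00.
08:30 UTC + 0h = 08:30 Rasesk Province.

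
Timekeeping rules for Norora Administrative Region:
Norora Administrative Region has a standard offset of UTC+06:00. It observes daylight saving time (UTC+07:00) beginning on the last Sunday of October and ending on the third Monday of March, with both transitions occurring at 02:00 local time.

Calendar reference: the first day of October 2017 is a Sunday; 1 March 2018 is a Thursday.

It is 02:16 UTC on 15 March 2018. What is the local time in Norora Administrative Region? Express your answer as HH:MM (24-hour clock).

1 October 2017 is a Sunday, so Sundays fall on 1, 8, 15, 22, 29; the last is October 29.
1 March 2018 is a Thursday, so the first Monday is March 5 and the third is March 19.
At the standard offset (UTC+06:00), 02:16 UTC + 6h = 08:16 Norora Administrative Region standard time.
The standard-time date in Norora Administrative Region, 15 March 2018, lies within the daylight-saving period (29 October 2017 – 19 March 2018), so Norora Administrative Region is on daylight time, UTC+07:00.
02:16 UTC + 7h = 09:16 local.

09:16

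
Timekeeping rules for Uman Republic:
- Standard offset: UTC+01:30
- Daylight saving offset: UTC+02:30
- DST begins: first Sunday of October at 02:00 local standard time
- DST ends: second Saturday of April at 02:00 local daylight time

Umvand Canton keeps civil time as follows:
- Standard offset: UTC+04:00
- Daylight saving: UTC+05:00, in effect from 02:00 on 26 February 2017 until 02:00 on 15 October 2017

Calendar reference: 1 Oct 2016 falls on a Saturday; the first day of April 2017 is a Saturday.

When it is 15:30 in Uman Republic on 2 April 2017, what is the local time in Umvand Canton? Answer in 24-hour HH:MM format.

1 October 2016 is a Saturday, so the first Sunday is October 2.
1 April 2017 is a Saturday, so the first Saturday is April 1 and the second is April 8.
2 April 2017 lies within the daylight-saving period (2 October 2016 – 8 April 2017), so Uman Republic is on daylight time, UTC+02:30.
15:30 Uman Republic − 2h30m = 13:00 UTC.
At the standard offset (UTC+04:00), 13:00 UTC + 4h = 17:00 Umvand Canton standard time.
Daylight saving runs 26 February – 15 October; the standard-time date in Umvand Canton, 2 April 2017, is inside that window, so Umvand Canton is at UTC+05:00.
13:00 UTC + 5h = 18:00 Umvand Canton.

18:00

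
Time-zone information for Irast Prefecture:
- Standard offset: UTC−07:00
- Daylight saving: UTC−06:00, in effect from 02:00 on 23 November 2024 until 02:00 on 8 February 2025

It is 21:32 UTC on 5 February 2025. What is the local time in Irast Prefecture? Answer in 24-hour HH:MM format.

15:32

At the standard offset (UTC−07:00), 21:32 UTC − 7h = 14:32 Irast Prefecture standard time.
The standard-time date in Irast Prefecture, 5 February 2025, lies within the daylight-saving period (23 November 2024 – 8 February 2025), so Irast Prefecture is on daylight time, UTC−06:00.
21:32 UTC − 6h = 15:32 local.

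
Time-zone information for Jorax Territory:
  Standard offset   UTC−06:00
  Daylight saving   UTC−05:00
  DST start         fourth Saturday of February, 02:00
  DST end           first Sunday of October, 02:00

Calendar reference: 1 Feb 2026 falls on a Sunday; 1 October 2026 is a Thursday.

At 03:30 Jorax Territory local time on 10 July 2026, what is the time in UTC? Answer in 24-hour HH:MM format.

08:30

1 February 2026 is a Sunday, so the first Saturday is February 7 and the fourth is February 28.
1 October 2026 is a Thursday, so the first Sunday is October 4.
10 July 2026 falls between 28 February and 4 October, so daylight saving is in effect and Jorax Territory is at UTC−05:00.
03:30 local + 5h = 08:30 UTC.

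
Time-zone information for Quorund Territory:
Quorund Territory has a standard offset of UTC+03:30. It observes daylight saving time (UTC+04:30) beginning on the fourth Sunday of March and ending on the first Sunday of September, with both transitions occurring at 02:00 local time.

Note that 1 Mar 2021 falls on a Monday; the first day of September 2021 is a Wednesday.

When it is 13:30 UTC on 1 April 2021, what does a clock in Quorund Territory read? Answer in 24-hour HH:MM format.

18:00

1 March 2021 is a Monday, so the first Sunday is March 7 and the fourth is March 28.
1 September 2021 is a Wednesday, so the first Sunday is September 5.
At the standard offset (UTC+03:30), 13:30 UTC + 3h30m = 17:00 Quorund Territory standard time.
The standard-time date in Quorund Territory, 1 April 2021, lies within the daylight-saving period (28 March – 5 September), so Quorund Territory is on daylight time, UTC+04:30.
13:30 UTC + 4h30m = 18:00 local.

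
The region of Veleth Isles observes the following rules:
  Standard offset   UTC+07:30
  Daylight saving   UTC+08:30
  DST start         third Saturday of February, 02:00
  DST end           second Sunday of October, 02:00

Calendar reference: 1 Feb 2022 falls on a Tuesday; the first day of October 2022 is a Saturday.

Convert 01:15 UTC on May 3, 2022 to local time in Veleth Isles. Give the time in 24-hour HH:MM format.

09:45

1 February 2022 is a Tuesday, so the first Saturday is February 5 and the third is February 19.
1 October 2022 is a Saturday, so the first Sunday is October 2 and the second is October 9.
At the standard offset (UTC+07:30), 01:15 UTC + 7h30m = 08:45 Veleth Isles standard time.
The standard-time date in Veleth Isles, May 3, 2022, lies within the daylight-saving period (19 February – 9 October), so Veleth Isles is on daylight time, UTC+08:30.
01:15 UTC + 8h30m = 09:45 local.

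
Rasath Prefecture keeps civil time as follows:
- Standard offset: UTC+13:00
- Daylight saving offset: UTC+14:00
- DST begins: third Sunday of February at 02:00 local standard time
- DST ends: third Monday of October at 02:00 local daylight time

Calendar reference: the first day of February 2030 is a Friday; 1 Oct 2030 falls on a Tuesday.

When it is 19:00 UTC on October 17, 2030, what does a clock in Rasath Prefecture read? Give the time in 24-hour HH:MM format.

09:00

1 February 2030 is a Friday, so the first Sunday is February 3 and the third is February 17.
1 October 2030 is a Tuesday, so the first Monday is October 7 and the third is October 21.
At the standard offset (UTC+13:00), 19:00 UTC + 13h = 08:00 Rasath Prefecture standard time (rolling into the next day, 18 October 2030).
The standard-time date in Rasath Prefecture, October 18, 2030, lies within the daylight-saving period (17 February – 21 October), so Rasath Prefecture is on daylight time, UTC+14:00.
19:00 UTC + 14h = 09:00 local (rolling into the next day, 18 October 2030).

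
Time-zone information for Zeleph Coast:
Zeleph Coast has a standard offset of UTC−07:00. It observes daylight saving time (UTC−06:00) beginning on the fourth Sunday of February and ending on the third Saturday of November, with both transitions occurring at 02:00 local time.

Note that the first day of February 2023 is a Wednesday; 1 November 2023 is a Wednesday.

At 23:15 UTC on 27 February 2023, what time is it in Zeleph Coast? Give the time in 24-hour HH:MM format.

17:15

1 February 2023 is a Wednesday, so the first Sunday is February 5 and the fourth is February 26.
1 November 2023 is a Wednesday, so the first Saturday is November 4 and the third is November 18.
At the standard offset (UTC−07:00), 23:15 UTC − 7h = 16:15 Zeleph Coast standard time.
The standard-time date in Zeleph Coast, 27 February 2023, lies within the daylight-saving period (26 February – 18 November), so Zeleph Coast is on daylight time, UTC−06:00.
23:15 UTC − 6h = 17:15 local.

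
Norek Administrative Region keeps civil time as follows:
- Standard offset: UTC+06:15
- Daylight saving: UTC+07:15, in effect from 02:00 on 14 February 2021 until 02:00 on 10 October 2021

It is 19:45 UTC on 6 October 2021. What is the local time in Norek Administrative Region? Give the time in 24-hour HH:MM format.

At the standard offset (UTC+06:15), 19:45 UTC + 6h15m = 02:00 Norek Administrative Region standard time (rolling into the next day, 7 October 2021).
The standard-time date in Norek Administrative Region, 7 October 2021, falls between 14 February and 10 October, so daylight saving is in effect and Norek Administrative Region is at UTC+07:15.
19:45 UTC + 7h15m = 03:00 local (rolling into the next day, 7 October 2021).

03:00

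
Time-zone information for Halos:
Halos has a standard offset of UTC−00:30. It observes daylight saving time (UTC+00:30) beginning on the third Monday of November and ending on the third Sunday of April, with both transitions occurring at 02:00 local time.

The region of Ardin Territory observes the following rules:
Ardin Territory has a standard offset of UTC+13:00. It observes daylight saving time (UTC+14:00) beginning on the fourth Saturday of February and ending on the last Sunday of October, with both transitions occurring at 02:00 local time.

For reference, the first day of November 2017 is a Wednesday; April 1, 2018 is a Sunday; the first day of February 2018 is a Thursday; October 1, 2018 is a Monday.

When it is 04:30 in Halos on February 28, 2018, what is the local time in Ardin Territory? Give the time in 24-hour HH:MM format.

18:00

1 November 2017 is a Wednesday, so the first Monday is November 6 and the third is November 20.
1 April 2018 is a Sunday, so the first Sunday is April 1 and the third is April 15.
February 28, 2018 lies within the daylight-saving period (20 November 2017 – 15 April 2018), so Halos is on daylight time, UTC+00:30.
04:30 Halos − 0h30m = 04:00 UTC.
1 February 2018 is a Thursday, so the first Saturday is February 3 and the fourth is February 24.
1 October 2018 is a Monday, so Sundays fall on 7, 14, 21, 28; the last is October 28.
At the standard offset (UTC+13:00), 04:00 UTC + 13h = 17:00 Ardin Territory standard time.
The standard-time date in Ardin Territory, February 28, 2018, falls between 24 February and 28 October, so daylight saving is in effect and Ardin Territory is at UTC+14:00.
04:00 UTC + 14h = 18:00 Ardin Territory.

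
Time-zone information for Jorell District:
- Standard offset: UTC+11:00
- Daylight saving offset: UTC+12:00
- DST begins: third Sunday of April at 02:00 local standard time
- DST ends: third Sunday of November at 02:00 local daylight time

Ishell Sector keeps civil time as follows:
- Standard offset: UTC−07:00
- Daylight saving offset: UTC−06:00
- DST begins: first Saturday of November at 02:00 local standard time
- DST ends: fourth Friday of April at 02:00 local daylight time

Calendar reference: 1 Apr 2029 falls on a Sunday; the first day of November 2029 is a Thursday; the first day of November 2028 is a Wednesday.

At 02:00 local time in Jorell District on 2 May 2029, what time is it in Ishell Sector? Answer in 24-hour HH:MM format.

07:00

1 April 2029 is a Sunday, so the first Sunday is April 1 and the third is April 15.
1 November 2029 is a Thursday, so the first Sunday is November 4 and the third is November 18.
2 May 2029 lies within the daylight-saving period (15 April – 18 November), so Jorell District is on daylight time, UTC+12:00.
02:00 Jorell District − 12h = 14:00 UTC (rolling into the previous day, 1 May 2029).
1 November 2028 is a Wednesday, so the first Saturday is November 4.
1 April 2029 is a Sunday, so the first Friday is April 6 and the fourth is April 27.
At the standard offset (UTC−07:00), 14:00 UTC − 7h = 07:00 Ishell Sector standard time.
The standard-time date in Ishell Sector, 1 May 2029, does not fall between 4 November 2028 and 27 April 2029, so daylight saving is not in effect and Ishell Sector is at UTC−07:00.
14:00 UTC − 7h = 07:00 Ishell Sector.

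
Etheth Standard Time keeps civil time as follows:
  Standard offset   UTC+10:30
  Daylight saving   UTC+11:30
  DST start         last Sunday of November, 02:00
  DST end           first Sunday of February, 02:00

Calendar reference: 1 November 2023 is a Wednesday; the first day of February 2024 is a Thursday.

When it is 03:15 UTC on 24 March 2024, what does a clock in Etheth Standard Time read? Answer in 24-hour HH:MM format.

13:45

1 November 2023 is a Wednesday, so Sundays fall on 5, 12, 19, 26; the last is November 26.
1 February 2024 is a Thursday, so the first Sunday is February 4.
At the standard offset (UTC+10:30), 03:15 UTC + 10h30m = 13:45 Etheth Standard Time standard time.
The standard-time date in Etheth Standard Time, 24 March 2024, does not fall between 26 November 2023 and 4 February 2024, so daylight saving is not in effect and Etheth Standard Time is at UTC+10:30.
03:15 UTC + 10h30m = 13:45 local.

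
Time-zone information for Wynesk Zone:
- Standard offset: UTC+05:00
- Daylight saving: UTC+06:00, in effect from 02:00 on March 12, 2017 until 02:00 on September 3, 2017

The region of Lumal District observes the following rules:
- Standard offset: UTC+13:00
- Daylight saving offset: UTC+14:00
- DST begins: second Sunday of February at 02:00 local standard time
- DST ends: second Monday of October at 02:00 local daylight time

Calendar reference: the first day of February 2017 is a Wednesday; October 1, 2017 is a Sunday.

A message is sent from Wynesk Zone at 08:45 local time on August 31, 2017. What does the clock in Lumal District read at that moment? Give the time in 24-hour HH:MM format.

August 31, 2017 falls between 12 March and 3 September, so daylight saving is in effect and Wynesk Zone is at UTC+06:00.
08:45 Wynesk Zone − 6h = 02:45 UTC.
1 February 2017 is a Wednesday, so the first Sunday is February 5 and the second is February 12.
1 October 2017 is a Sunday, so the first Monday is October 2 and the second is October 9.
At the standard offset (UTC+13:00), 02:45 UTC + 13h = 15:45 Lumal District standard time.
The standard-time date in Lumal District, August 31, 2017, falls between 12 February and 9 October, so daylight saving is in effect and Lumal District is at UTC+14:00.
02:45 UTC + 14h = 16:45 Lumal District.

16:45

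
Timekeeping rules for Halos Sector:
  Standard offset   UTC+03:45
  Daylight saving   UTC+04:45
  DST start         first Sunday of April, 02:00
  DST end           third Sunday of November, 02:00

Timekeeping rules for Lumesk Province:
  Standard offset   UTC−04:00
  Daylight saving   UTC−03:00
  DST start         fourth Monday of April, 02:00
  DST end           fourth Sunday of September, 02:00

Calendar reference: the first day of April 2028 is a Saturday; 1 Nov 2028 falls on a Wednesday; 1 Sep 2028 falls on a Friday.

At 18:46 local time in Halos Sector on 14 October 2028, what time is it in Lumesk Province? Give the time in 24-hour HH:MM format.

10:01

1 April 2028 is a Saturday, so the first Sunday is April 2.
1 November 2028 is a Wednesday, so the first Sunday is November 5 and the third is November 19.
14 October 2028 lies within the daylight-saving period (2 April – 19 November), so Halos Sector is on daylight time, UTC+04:45.
18:46 Halos Sector − 4h45m = 14:01 UTC.
1 April 2028 is a Saturday, so the first Monday is April 3 and the fourth is April 24.
1 September 2028 is a Friday, so the first Sunday is September 3 and the fourth is September 24.
At the standard offset (UTC−04:00), 14:01 UTC − 4h = 10:01 Lumesk Province standard time.
Daylight saving runs 24 April – 24 September; the standard-time date in Lumesk Province, 14 October 2028, is outside that window, so Lumesk Province is on standard time at UTC−04:00.
14:01 UTC − 4h = 10:01 Lumesk Province.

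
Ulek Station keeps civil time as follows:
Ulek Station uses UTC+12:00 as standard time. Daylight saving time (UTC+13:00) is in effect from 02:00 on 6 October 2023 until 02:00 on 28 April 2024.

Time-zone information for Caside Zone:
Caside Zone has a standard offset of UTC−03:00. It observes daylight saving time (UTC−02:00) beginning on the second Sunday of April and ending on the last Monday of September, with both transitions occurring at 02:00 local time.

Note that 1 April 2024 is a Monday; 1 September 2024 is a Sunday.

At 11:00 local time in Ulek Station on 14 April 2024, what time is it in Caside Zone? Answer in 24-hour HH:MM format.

19:00

14 April 2024 lies within the daylight-saving period (6 October 2023 – 28 April 2024), so Ulek Station is on daylight time, UTC+13:00.
11:00 Ulek Station − 13h = 22:00 UTC (rolling into the previous day, 13 April 2024).
1 April 2024 is a Monday, so the first Sunday is April 7 and the second is April 14.
1 September 2024 is a Sunday, so Mondays fall on 2, 9, 16, 23, 30; the last is September 30.
At the standard offset (UTC−03:00), 22:00 UTC − 3h = 19:00 Caside Zone standard time.
The standard-time date in Caside Zone, 13 April 2024, does not fall between 14 April and 30 September, so daylight saving is not in effect and Caside Zone is at UTC−03:00.
22:00 UTC − 3h = 19:00 Caside Zone.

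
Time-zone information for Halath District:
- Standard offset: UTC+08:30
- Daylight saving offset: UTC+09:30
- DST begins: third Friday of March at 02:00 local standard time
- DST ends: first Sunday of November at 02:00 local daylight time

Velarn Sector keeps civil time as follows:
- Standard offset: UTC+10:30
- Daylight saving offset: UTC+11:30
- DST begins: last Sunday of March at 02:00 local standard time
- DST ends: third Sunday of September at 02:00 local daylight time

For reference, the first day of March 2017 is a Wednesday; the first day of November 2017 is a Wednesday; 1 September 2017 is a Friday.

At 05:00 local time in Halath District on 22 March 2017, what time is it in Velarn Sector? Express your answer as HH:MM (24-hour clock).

1 March 2017 is a Wednesday, so the first Friday is March 3 and the third is March 17.
1 November 2017 is a Wednesday, so the first Sunday is November 5.
22 March 2017 lies within the daylight-saving period (17 March – 5 November), so Halath District is on daylight time, UTC+09:30.
05:00 Halath District − 9h30m = 19:30 UTC (rolling into the previous day, 21 March 2017).
1 March 2017 is a Wednesday, so Sundays fall on 5, 12, 19, 26; the last is March 26.
1 September 2017 is a Friday, so the first Sunday is September 3 and the third is September 17.
At the standard offset (UTC+10:30), 19:30 UTC + 10h30m = 06:00 Velarn Sector standard time (rolling into the next day, 22 March 2017).
The standard-time date in Velarn Sector, 22 March 2017, does not fall between 26 March and 17 September, so daylight saving is not in effect and Velarn Sector is at UTC+10:30.
19:30 UTC + 10h30m = 06:00 Velarn Sector (rolling into the next day, 22 March 2017).

06:00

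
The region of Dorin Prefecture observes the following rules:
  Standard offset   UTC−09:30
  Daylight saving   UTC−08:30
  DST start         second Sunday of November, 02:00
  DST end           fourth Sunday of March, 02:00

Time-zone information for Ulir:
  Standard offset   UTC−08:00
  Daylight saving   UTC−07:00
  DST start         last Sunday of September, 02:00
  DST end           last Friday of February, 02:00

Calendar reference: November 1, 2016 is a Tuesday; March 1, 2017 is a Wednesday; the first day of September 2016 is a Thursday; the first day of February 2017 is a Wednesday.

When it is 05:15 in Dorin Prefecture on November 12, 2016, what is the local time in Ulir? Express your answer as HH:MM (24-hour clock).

07:45

1 November 2016 is a Tuesday, so the first Sunday is November 6 and the second is November 13.
1 March 2017 is a Wednesday, so the first Sunday is March 5 and the fourth is March 26.
November 12, 2016 is outside the daylight-saving period (13 November 2016 – 26 March 2017), so Dorin Prefecture is on standard time, UTC−09:30.
05:15 Dorin Prefecture + 9h30m = 14:45 UTC.
1 September 2016 is a Thursday, so Sundays fall on 4, 11, 18, 25; the last is September 25.
1 February 2017 is a Wednesday, so Fridays fall on 3, 10, 17, 24; the last is February 24.
At the standard offset (UTC−08:00), 14:45 UTC − 8h = 06:45 Ulir standard time.
Daylight saving runs 25 September 2016 – 24 February 2017; the standard-time date in Ulir, November 12, 2016, is inside that window, so Ulir is at UTC−07:00.
14:45 UTC − 7h = 07:45 Ulir.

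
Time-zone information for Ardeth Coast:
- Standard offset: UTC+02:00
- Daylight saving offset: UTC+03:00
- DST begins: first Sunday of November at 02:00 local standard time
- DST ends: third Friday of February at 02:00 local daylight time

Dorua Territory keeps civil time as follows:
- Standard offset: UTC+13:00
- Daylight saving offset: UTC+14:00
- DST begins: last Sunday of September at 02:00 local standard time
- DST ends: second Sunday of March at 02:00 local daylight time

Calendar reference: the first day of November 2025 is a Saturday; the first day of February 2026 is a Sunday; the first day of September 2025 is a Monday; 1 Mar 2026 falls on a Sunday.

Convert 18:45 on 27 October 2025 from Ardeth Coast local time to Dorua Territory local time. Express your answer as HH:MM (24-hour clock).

06:45

1 November 2025 is a Saturday, so the first Sunday is November 2.
1 February 2026 is a Sunday, so the first Friday is February 6 and the third is February 20.
27 October 2025 does not fall between 2 November 2025 and 20 February 2026, so daylight saving is not in effect and Ardeth Coast is at UTC+02:00.
18:45 Ardeth Coast − 2h = 16:45 UTC.
1 September 2025 is a Monday, so Sundays fall on 7, 14, 21, 28; the last is September 28.
1 March 2026 is a Sunday, so the first Sunday is March 1 and the second is March 8.
At the standard offset (UTC+13:00), 16:45 UTC + 13h = 05:45 Dorua Territory standard time (rolling into the next day, 28 October 2025).
The standard-time date in Dorua Territory, 28 October 2025, falls between 28 September 2025 and 8 March 2026, so daylight saving is in effect and Dorua Territory is at UTC+14:00.
16:45 UTC + 14h = 06:45 Dorua Territory (rolling into the next day, 28 October 2025).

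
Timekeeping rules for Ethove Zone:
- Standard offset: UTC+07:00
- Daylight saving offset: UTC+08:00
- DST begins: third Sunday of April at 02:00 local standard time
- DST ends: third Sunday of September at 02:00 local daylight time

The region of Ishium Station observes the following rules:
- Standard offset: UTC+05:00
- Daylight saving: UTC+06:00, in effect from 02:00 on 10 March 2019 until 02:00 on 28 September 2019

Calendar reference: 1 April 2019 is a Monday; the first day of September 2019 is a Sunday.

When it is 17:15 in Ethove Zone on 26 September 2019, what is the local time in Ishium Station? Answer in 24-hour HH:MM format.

1 April 2019 is a Monday, so the first Sunday is April 7 and the third is April 21.
1 September 2019 is a Sunday, so the first Sunday is September 1 and the third is September 15.
Daylight saving runs 21 April – 15 September; 26 September 2019 is outside that window, so Ethove Zone is on standard time at UTC+07:00.
17:15 Ethove Zone − 7h = 10:15 UTC.
At the standard offset (UTC+05:00), 10:15 UTC + 5h = 15:15 Ishium Station standard time.
Daylight saving runs 10 March – 28 September; the standard-time date in Ishium Station, 26 September 2019, is inside that window, so Ishium Station is at UTC+06:00.
10:15 UTC + 6h = 16:15 Ishium Station.

16:15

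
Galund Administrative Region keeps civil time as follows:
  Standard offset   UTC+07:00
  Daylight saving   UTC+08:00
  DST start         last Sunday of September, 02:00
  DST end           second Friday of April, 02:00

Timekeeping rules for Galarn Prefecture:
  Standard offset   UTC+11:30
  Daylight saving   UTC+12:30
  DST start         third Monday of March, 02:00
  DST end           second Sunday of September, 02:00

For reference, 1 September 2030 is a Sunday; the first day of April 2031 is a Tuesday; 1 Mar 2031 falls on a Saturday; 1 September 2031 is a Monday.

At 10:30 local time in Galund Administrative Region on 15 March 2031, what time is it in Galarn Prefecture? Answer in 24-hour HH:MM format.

1 September 2030 is a Sunday, so Sundays fall on 1, 8, 15, 22, 29; the last is September 29.
1 April 2031 is a Tuesday, so the first Friday is April 4 and the second is April 11.
15 March 2031 lies within the daylight-saving period (29 September 2030 – 11 April 2031), so Galund Administrative Region is on daylight time, UTC+08:00.
10:30 Galund Administrative Region − 8h = 02:30 UTC.
1 March 2031 is a Saturday, so the first Monday is March 3 and the third is March 17.
1 September 2031 is a Monday, so the first Sunday is September 7 and the second is September 14.
At the standard offset (UTC+11:30), 02:30 UTC + 11h30m = 14:00 Galarn Prefecture standard time.
The standard-time date in Galarn Prefecture, 15 March 2031, is outside the daylight-saving period (17 March – 14 September), so Galarn Prefecture is on standard time, UTC+11:30.
02:30 UTC + 11h30m = 14:00 Galarn Prefecture.

14:00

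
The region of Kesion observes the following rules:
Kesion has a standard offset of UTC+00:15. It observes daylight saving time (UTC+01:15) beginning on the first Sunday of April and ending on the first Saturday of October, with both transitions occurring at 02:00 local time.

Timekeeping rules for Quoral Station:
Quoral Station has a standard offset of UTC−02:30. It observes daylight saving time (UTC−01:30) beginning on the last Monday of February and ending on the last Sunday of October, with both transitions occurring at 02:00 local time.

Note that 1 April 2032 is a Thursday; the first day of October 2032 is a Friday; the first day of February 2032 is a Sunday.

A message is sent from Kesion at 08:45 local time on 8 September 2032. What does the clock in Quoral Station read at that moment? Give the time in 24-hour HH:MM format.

06:00

1 April 2032 is a Thursday, so the first Sunday is April 4.
1 October 2032 is a Friday, so the first Saturday is October 2.
8 September 2032 falls between 4 April and 2 October, so daylight saving is in effect and Kesion is at UTC+01:15.
08:45 Kesion − 1h15m = 07:30 UTC.
1 February 2032 is a Sunday, so Mondays fall on 2, 9, 16, 23; the last is February 23.
1 October 2032 is a Friday, so Sundays fall on 3, 10, 17, 24, 31; the last is October 31.
At the standard offset (UTC−02:30), 07:30 UTC − 2h30m = 05:00 Quoral Station standard time.
The standard-time date in Quoral Station, 8 September 2032, lies within the daylight-saving period (23 February – 31 October), so Quoral Station is on daylight time, UTC−01:30.
07:30 UTC − 1h30m = 06:00 Quoral Station.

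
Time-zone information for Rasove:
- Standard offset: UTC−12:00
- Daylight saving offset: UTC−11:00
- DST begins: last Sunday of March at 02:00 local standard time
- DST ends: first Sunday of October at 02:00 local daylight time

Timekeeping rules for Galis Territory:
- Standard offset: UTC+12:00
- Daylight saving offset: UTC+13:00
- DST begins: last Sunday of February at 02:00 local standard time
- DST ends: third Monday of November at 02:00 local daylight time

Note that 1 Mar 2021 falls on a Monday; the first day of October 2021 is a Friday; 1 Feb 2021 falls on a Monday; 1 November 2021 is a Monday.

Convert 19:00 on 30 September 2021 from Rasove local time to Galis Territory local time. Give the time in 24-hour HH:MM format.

19:00

1 March 2021 is a Monday, so Sundays fall on 7, 14, 21, 28; the last is March 28.
1 October 2021 is a Friday, so the first Sunday is October 3.
Daylight saving runs 28 March – 3 October; 30 September 2021 is inside that window, so Rasove is at UTC−11:00.
19:00 Rasove + 11h = 06:00 UTC (rolling into the next day, 1 October 2021).
1 February 2021 is a Monday, so Sundays fall on 7, 14, 21, 28; the last is February 28.
1 November 2021 is a Monday, so the first Monday is November 1 and the third is November 15.
At the standard offset (UTC+12:00), 06:00 UTC + 12h = 18:00 Galis Territory standard time.
The standard-time date in Galis Territory, 1 October 2021, lies within the daylight-saving period (28 February – 15 November), so Galis Territory is on daylight time, UTC+13:00.
06:00 UTC + 13h = 19:00 Galis Territory.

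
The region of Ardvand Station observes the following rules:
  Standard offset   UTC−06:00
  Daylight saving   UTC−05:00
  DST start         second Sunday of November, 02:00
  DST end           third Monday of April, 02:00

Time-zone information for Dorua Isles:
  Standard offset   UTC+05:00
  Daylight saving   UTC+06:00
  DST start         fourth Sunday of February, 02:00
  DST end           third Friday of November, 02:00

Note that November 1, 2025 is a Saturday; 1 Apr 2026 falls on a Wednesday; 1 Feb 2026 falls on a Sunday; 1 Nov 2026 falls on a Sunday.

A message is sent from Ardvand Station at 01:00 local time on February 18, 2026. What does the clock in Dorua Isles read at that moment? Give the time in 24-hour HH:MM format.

1 November 2025 is a Saturday, so the first Sunday is November 2 and the second is November 9.
1 April 2026 is a Wednesday, so the first Monday is April 6 and the third is April 20.
Daylight saving runs 9 November 2025 – 20 April 2026; February 18, 2026 is inside that window, so Ardvand Station is at UTC−05:00.
01:00 Ardvand Station + 5h = 06:00 UTC.
1 February 2026 is a Sunday, so the first Sunday is February 1 and the fourth is February 22.
1 November 2026 is a Sunday, so the first Friday is November 6 and the third is November 20.
At the standard offset (UTC+05:00), 06:00 UTC + 5h = 11:00 Dorua Isles standard time.
Daylight saving runs 22 February – 20 November; the standard-time date in Dorua Isles, February 18, 2026, is outside that window, so Dorua Isles is on standard time at UTC+05:00.
06:00 UTC + 5h = 11:00 Dorua Isles.

11:00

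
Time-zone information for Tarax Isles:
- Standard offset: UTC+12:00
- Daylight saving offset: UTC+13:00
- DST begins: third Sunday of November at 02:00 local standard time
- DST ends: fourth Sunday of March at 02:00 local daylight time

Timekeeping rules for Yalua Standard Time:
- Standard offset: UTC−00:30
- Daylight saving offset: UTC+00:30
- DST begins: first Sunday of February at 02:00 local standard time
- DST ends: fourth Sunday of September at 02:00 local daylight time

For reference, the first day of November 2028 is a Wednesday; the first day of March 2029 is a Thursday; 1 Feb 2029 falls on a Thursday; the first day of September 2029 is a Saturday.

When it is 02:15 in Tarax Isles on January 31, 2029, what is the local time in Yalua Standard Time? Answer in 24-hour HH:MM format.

1 November 2028 is a Wednesday, so the first Sunday is November 5 and the third is November 19.
1 March 2029 is a Thursday, so the first Sunday is March 4 and the fourth is March 25.
Daylight saving runs 19 November 2028 – 25 March 2029; January 31, 2029 is inside that window, so Tarax Isles is at UTC+13:00.
02:15 Tarax Isles − 13h = 13:15 UTC (rolling into the previous day, 30 January 2029).
1 February 2029 is a Thursday, so the first Sunday is February 4.
1 September 2029 is a Saturday, so the first Sunday is September 2 and the fourth is September 23.
At the standard offset (UTC−00:30), 13:15 UTC − 0h30m = 12:45 Yalua Standard Time standard time.
The standard-time date in Yalua Standard Time, January 30, 2029, does not fall between 4 February and 23 September, so daylight saving is not in effect and Yalua Standard Time is at UTC−00:30.
13:15 UTC − 0h30m = 12:45 Yalua Standard Time.

12:45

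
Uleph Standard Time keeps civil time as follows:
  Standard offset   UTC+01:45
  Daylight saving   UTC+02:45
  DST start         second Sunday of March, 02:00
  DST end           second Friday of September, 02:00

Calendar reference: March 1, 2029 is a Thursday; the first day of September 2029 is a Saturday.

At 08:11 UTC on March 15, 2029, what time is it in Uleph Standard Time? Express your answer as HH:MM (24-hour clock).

1 March 2029 is a Thursday, so the first Sunday is March 4 and the second is March 11.
1 September 2029 is a Saturday, so the first Friday is September 7 and the second is September 14.
At the standard offset (UTC+01:45), 08:11 UTC + 1h45m = 09:56 Uleph Standard Time standard time.
Daylight saving runs 11 March – 14 September; the standard-time date in Uleph Standard Time, March 15, 2029, is inside that window, so Uleph Standard Time is at UTC+02:45.
08:11 UTC + 2h45m = 10:56 local.

10:56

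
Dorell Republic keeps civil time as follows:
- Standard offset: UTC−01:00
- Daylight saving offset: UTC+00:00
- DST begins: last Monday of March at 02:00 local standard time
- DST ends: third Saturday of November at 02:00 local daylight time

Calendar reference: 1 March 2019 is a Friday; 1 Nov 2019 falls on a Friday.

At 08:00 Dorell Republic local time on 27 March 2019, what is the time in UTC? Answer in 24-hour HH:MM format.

08:00

1 March 2019 is a Friday, so Mondays fall on 4, 11, 18, 25; the last is March 25.
1 November 2019 is a Friday, so the first Saturday is November 2 and the third is November 16.
27 March 2019 lies within the daylight-saving period (25 March – 16 November), so Dorell Republic is on daylight time, UTC+00:00.
08:00 local − 0h = 08:00 UTC.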